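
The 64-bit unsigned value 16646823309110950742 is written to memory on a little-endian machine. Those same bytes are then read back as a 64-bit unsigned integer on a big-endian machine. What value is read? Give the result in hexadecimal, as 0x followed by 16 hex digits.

0x563B40DA996505E7

16646823309110950742 in 64-bit hexadecimal is 0xE7056599DA403B56.
Stored little-endian, the bytes at ascending addresses are 56 3B 40 DA 99 65 05 E7.
Read back as big-endian, the last byte is least significant, giving 0x563B40DA996505E7.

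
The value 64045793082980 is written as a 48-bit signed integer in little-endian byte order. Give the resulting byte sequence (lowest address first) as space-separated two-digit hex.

64045793082980 in hexadecimal, padded to 48 bits, is 0x3A3FD2BEFE64.
Split into bytes (most-significant first): 3A 3F D2 BE FE 64.
Little-endian: lowest address holds the least-significant byte.
So at ascending addresses the bytes are 64 FE BE D2 3F 3A.

64 FE BE D2 3F 3A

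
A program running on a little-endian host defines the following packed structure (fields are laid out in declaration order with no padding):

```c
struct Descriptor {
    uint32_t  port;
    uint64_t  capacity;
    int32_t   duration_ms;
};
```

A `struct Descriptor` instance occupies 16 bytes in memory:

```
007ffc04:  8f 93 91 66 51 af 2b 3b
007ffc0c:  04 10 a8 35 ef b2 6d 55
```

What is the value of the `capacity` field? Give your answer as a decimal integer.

3866357890456203089

`capacity` follows `port` (4 bytes), so it starts at byte offset 4 and occupies 8 bytes.
Bytes at offsets 4..11: 51 AF 2B 3B 04 10 A8 35.
Little-endian: lowest address holds the least-significant byte.
Reassemble most-significant byte first: 35 A8 10 04 3B 2B AF 51 → 0x35A810043B2BAF51.
0x35A810043B2BAF51 = 3866357890456203089.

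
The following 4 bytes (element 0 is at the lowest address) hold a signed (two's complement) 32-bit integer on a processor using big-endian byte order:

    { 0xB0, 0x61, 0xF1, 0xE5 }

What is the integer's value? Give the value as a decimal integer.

Big-endian stores the most-significant byte at the lowest address.
The bytes are already most-significant first: 0xB061F1E5.
Top bit is set, so as a signed 32-bit value this is 0xB061F1E5 − 2^32 = -1335758363.

-1335758363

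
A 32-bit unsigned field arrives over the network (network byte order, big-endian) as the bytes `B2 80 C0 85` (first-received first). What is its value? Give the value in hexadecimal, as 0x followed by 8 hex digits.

0xB280C085

Big-endian: lowest address holds the most-significant byte.
The bytes are already most-significant first: 0xB280C085.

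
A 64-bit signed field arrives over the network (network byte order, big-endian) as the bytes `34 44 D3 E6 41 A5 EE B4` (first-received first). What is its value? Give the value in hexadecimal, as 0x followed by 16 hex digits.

Big-endian stores the most-significant byte at the lowest address.
The bytes are already most-significant first: 0x3444D3E641A5EEB4.

0x3444D3E641A5EEB4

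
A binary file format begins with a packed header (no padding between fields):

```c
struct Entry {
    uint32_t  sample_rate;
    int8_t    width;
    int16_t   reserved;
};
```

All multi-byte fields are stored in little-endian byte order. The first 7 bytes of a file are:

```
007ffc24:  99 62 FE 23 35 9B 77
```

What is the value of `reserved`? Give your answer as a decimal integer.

30619

`reserved` follows `sample_rate` (4 B), `width` (1 B), so it starts at offset 4 + 1 = 5 and occupies 2 bytes.
Bytes at offsets 5..6: 9B 77.
Little-endian stores the least-significant byte at the lowest address.
Reassemble most-significant byte first: 77 9B → 0x779B.
0x779B = 30619.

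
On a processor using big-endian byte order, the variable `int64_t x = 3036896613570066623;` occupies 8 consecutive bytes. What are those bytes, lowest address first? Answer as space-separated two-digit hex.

3036896613570066623 in hexadecimal, padded to 64 bits, is 0x2A2539613F6E38BF.
Split into bytes (most-significant first): 2A 25 39 61 3F 6E 38 BF.
Big-endian stores the most-significant byte at the lowest address.
So the memory order matches the most-significant-first order: 2A 25 39 61 3F 6E 38 BF.

2A 25 39 61 3F 6E 38 BF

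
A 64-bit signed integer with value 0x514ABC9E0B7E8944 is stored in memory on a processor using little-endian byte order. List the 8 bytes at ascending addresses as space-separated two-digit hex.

Split into bytes (most-significant first): 51 4A BC 9E 0B 7E 89 44.
Little-endian: lowest address holds the least-significant byte.
So at ascending addresses the bytes are 44 89 7E 0B 9E BC 4A 51.

44 89 7E 0B 9E BC 4A 51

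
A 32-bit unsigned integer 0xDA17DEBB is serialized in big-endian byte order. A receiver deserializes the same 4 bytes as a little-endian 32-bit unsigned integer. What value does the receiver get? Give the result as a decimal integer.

3151894490

Stored big-endian, the bytes at ascending addresses are DA 17 DE BB.
Read back as little-endian, the first byte is least significant, giving 0xBBDE17DA.
0xBBDE17DA = 3151894490.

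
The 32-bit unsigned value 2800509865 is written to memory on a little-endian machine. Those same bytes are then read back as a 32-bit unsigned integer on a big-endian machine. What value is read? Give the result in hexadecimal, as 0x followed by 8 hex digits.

2800509865 in 32-bit hexadecimal is 0xA6EC63A9.
Stored little-endian, the bytes at ascending addresses are A9 63 EC A6.
Read back as big-endian, the last byte is least significant, giving 0xA963ECA6.

0xA963ECA6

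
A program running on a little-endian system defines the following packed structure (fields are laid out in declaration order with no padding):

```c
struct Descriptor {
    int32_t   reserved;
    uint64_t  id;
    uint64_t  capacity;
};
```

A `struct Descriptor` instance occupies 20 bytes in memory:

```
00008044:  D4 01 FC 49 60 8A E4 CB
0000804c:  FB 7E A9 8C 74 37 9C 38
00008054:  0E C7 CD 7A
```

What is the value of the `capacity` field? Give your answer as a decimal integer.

`capacity` follows `reserved` (4 B), `id` (8 B), so it starts at offset 4 + 8 = 12 and occupies 8 bytes.
Bytes at offsets 12..19: 74 37 9C 38 0E C7 CD 7A.
In little-endian order the low byte comes first in memory.
Reassemble most-significant byte first: 7A CD C7 0E 38 9C 37 74 → 0x7ACDC70E389C3774.
0x7ACDC70E389C3774 = 8848947706746124148.

8848947706746124148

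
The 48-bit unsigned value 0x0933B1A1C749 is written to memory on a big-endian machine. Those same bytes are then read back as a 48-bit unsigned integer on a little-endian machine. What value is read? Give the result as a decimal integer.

81121760064265

Stored big-endian, the bytes at ascending addresses are 09 33 B1 A1 C7 49.
Read back as little-endian, the first byte is least significant, giving 0x49C7A1B13309.
0x49C7A1B13309 = 81121760064265.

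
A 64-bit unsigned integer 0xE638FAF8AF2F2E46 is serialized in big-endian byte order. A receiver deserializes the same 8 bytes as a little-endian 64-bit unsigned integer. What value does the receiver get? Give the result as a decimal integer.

5057031864426576102

Stored big-endian, the bytes at ascending addresses are E6 38 FA F8 AF 2F 2E 46.
Read back as little-endian, the first byte is least significant, giving 0x462E2FAFF8FA38E6.
0x462E2FAFF8FA38E6 = 5057031864426576102.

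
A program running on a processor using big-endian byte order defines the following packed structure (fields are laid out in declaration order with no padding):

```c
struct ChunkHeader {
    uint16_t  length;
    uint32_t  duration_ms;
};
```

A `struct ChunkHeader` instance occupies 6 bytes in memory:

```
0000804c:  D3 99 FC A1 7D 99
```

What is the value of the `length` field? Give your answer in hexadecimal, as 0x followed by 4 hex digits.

`length` is the first field, at byte offset 0, occupying 2 bytes.
Bytes at offsets 0..1: D3 99.
Big-endian: lowest address holds the most-significant byte.
The bytes are already most-significant first: 0xD399.

0xD399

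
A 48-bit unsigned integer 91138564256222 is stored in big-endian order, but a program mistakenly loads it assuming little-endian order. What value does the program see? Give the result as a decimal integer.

91138564256222 in 48-bit hexadecimal is 0x52E3D9BF71DE.
Stored big-endian, the bytes at ascending addresses are 52 E3 D9 BF 71 DE.
Read back as little-endian, the first byte is least significant, giving 0xDE71BFD9E352.
0xDE71BFD9E352 = 244580131398482.

244580131398482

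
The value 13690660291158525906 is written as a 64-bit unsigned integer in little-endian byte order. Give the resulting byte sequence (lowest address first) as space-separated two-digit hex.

D2 C7 0C A3 FF FE FE BD

13690660291158525906 in hexadecimal, padded to 64 bits, is 0xBDFEFEFFA30CC7D2.
Split into bytes (most-significant first): BD FE FE FF A3 0C C7 D2.
Little-endian: lowest address holds the least-significant byte.
So at ascending addresses the bytes are D2 C7 0C A3 FF FE FE BD.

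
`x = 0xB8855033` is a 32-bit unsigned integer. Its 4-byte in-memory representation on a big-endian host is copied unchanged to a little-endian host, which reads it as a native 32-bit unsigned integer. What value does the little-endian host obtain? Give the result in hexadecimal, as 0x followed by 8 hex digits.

Stored big-endian, the bytes at ascending addresses are B8 85 50 33.
Read back as little-endian, the first byte is least significant, giving 0x335085B8.

0x335085B8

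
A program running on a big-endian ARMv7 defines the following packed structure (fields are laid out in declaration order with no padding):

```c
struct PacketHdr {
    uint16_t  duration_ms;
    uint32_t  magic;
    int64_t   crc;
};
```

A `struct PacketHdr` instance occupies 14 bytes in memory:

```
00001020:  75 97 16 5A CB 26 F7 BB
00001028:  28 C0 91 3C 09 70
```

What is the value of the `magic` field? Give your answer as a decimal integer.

375048998

`magic` follows `duration_ms` (2 bytes), so it starts at byte offset 2 and occupies 4 bytes.
Bytes at offsets 2..5: 16 5A CB 26.
Big-endian: lowest address holds the most-significant byte.
The bytes are already most-significant first: 0x165ACB26.
0x165ACB26 = 375048998.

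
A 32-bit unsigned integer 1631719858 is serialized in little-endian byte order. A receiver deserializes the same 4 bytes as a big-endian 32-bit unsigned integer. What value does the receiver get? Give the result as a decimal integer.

1631719858 in 32-bit hexadecimal is 0x614211B2.
Stored little-endian, the bytes at ascending addresses are B2 11 42 61.
Read back as big-endian, the last byte is least significant, giving 0xB2114261.
0xB2114261 = 2987475553.

2987475553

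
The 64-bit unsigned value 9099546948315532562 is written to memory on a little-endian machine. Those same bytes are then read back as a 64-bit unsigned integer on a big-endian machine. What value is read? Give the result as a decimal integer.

9099546948315532562 in 64-bit hexadecimal is 0x7E4815BCEF564D12.
Stored little-endian, the bytes at ascending addresses are 12 4D 56 EF BC 15 48 7E.
Read back as big-endian, the last byte is least significant, giving 0x124D56EFBC15487E.
0x124D56EFBC15487E = 1318805853542107262.

1318805853542107262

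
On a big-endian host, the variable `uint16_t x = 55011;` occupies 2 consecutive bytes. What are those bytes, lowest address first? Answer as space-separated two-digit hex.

D6 E3

55011 in hexadecimal, padded to 16 bits, is 0xD6E3.
Split into bytes (most-significant first): D6 E3.
Big-endian: lowest address holds the most-significant byte.
So the memory order matches the most-significant-first order: D6 E3.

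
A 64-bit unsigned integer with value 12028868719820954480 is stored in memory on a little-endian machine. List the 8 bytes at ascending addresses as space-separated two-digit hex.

70 5B BC 76 5E 20 EF A6

12028868719820954480 in hexadecimal, padded to 64 bits, is 0xA6EF205E76BC5B70.
Split into bytes (most-significant first): A6 EF 20 5E 76 BC 5B 70.
Little-endian stores the least-significant byte at the lowest address.
So at ascending addresses the bytes are 70 5B BC 76 5E 20 EF A6.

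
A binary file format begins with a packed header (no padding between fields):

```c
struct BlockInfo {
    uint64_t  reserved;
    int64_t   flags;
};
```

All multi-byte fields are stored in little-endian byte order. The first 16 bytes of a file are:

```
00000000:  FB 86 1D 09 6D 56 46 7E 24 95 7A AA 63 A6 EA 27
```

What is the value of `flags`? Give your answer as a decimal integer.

`flags` follows `reserved` (8 bytes), so it starts at byte offset 8 and occupies 8 bytes.
Bytes at offsets 8..15: 24 95 7A AA 63 A6 EA 27.
Little-endian: lowest address holds the least-significant byte.
Reassemble most-significant byte first: 27 EA A6 63 AA 7A 95 24 → 0x27EAA663AA7A9524.
0x27EAA663AA7A9524 = 2876294259021616420.

2876294259021616420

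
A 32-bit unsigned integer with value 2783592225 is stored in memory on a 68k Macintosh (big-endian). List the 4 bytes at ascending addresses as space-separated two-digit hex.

2783592225 in hexadecimal, padded to 32 bits, is 0xA5EA3F21.
Split into bytes (most-significant first): A5 EA 3F 21.
In big-endian order the high byte comes first in memory.
So the memory order matches the most-significant-first order: A5 EA 3F 21.

A5 EA 3F 21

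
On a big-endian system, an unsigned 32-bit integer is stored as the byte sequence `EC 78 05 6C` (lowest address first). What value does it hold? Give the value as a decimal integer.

3967288684

Big-endian: lowest address holds the most-significant byte.
The bytes are already most-significant first: 0xEC78056C.
0xEC78056C = 3967288684.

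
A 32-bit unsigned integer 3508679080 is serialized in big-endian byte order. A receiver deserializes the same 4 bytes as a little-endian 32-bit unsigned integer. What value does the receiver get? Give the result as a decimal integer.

2821792465

3508679080 in 32-bit hexadecimal is 0xD12231A8.
Stored big-endian, the bytes at ascending addresses are D1 22 31 A8.
Read back as little-endian, the first byte is least significant, giving 0xA83122D1.
0xA83122D1 = 2821792465.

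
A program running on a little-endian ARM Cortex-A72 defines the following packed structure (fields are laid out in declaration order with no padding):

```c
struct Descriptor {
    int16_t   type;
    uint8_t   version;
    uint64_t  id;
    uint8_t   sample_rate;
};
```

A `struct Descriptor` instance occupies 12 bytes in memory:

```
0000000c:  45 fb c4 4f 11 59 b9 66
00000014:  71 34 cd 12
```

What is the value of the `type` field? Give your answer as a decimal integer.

-1211

`type` is the first field, at byte offset 0, occupying 2 bytes.
Bytes at offsets 0..1: 45 FB.
Little-endian: lowest address holds the least-significant byte.
Reassemble most-significant byte first: FB 45 → 0xFB45.
Top bit is set, so as a signed 16-bit value this is 0xFB45 − 2^16 = -1211.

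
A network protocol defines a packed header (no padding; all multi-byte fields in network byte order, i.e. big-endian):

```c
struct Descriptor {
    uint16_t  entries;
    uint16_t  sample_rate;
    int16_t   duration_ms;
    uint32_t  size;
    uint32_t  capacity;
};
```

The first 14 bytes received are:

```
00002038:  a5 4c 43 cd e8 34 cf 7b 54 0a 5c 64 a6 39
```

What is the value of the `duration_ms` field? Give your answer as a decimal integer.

`duration_ms` follows `entries` (2 B), `sample_rate` (2 B), so it starts at offset 2 + 2 = 4 and occupies 2 bytes.
Bytes at offsets 4..5: E8 34.
Big-endian stores the most-significant byte at the lowest address.
The bytes are already most-significant first: 0xE834.
Top bit is set, so as a signed 16-bit value this is 0xE834 − 2^16 = -6092.

-6092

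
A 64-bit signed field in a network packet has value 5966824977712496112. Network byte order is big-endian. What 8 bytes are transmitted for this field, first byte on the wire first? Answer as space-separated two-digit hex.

52 CE 6B B4 21 7B 3D F0

5966824977712496112 in hexadecimal, padded to 64 bits, is 0x52CE6BB4217B3DF0.
Split into bytes (most-significant first): 52 CE 6B B4 21 7B 3D F0.
Big-endian stores the most-significant byte at the lowest address.
So the memory order matches the most-significant-first order: 52 CE 6B B4 21 7B 3D F0.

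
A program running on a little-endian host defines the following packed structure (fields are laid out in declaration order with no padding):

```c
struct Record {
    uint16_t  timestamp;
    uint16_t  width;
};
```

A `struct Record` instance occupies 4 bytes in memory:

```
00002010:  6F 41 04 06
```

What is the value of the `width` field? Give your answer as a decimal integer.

1540

`width` follows `timestamp` (2 bytes), so it starts at byte offset 2 and occupies 2 bytes.
Bytes at offsets 2..3: 04 06.
Little-endian stores the least-significant byte at the lowest address.
Reassemble most-significant byte first: 06 04 → 0x0604.
0x0604 = 1540.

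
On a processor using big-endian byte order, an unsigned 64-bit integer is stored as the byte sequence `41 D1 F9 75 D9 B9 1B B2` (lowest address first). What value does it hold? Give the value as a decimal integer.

4742846167157119922

Big-endian stores the most-significant byte at the lowest address.
The bytes are already most-significant first: 0x41D1F975D9B91BB2.
0x41D1F975D9B91BB2 = 4742846167157119922.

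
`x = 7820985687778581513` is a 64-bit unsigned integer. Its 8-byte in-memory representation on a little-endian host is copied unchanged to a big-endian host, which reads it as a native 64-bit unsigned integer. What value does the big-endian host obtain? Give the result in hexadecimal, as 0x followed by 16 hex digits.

7820985687778581513 in 64-bit hexadecimal is 0x6C89B90BB174DC09.
Stored little-endian, the bytes at ascending addresses are 09 DC 74 B1 0B B9 89 6C.
Read back as big-endian, the last byte is least significant, giving 0x09DC74B10BB9896C.

0x09DC74B10BB9896C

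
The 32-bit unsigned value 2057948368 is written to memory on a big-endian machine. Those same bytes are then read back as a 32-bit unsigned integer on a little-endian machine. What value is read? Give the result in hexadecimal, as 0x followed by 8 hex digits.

2057948368 in 32-bit hexadecimal is 0x7AA9CCD0.
Stored big-endian, the bytes at ascending addresses are 7A A9 CC D0.
Read back as little-endian, the first byte is least significant, giving 0xD0CCA97A.

0xD0CCA97A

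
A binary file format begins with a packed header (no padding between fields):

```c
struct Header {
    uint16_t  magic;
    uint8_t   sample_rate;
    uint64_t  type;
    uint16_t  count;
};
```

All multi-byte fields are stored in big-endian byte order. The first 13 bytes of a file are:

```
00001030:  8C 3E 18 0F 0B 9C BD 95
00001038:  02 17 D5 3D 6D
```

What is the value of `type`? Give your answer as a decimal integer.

1084132473375430613

`type` follows `magic` (2 B), `sample_rate` (1 B), so it starts at offset 2 + 1 = 3 and occupies 8 bytes.
Bytes at offsets 3..10: 0F 0B 9C BD 95 02 17 D5.
In big-endian order the high byte comes first in memory.
The bytes are already most-significant first: 0x0F0B9CBD950217D5.
0x0F0B9CBD950217D5 = 1084132473375430613.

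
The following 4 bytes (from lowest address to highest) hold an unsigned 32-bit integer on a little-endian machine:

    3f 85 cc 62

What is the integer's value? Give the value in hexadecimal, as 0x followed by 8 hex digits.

0x62CC853F

In little-endian order the low byte comes first in memory.
Reassemble most-significant byte first: 62 CC 85 3F → 0x62CC853F.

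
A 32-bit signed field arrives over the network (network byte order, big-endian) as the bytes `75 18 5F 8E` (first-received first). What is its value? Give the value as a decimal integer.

1964531598

Big-endian stores the most-significant byte at the lowest address.
The bytes are already most-significant first: 0x75185F8E.
0x75185F8E = 1964531598.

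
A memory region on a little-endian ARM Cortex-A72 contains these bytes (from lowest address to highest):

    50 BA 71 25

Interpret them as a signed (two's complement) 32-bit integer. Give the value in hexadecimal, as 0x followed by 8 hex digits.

Little-endian: lowest address holds the least-significant byte.
Reassemble most-significant byte first: 25 71 BA 50 → 0x2571BA50.

0x2571BA50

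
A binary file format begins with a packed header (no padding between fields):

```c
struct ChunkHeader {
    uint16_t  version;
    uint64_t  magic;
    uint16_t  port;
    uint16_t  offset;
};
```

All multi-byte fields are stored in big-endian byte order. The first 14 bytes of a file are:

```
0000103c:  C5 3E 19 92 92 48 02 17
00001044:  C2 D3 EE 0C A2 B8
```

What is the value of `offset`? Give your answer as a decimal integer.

`offset` follows `version` (2 B), `magic` (8 B), `port` (2 B), so it starts at offset 2 + 8 + 2 = 12 and occupies 2 bytes.
Bytes at offsets 12..13: A2 B8.
In big-endian order the high byte comes first in memory.
The bytes are already most-significant first: 0xA2B8.
0xA2B8 = 41656.

41656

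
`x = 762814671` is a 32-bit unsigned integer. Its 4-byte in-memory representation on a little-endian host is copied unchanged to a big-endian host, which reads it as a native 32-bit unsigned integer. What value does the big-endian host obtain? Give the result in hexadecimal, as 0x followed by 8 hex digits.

0xCFA0772D

762814671 in 32-bit hexadecimal is 0x2D77A0CF.
Stored little-endian, the bytes at ascending addresses are CF A0 77 2D.
Read back as big-endian, the last byte is least significant, giving 0xCFA0772D.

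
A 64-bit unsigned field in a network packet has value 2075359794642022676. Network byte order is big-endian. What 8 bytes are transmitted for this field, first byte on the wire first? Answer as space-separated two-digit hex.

2075359794642022676 in hexadecimal, padded to 64 bits, is 0x1CCD28BCCCC3F114.
Split into bytes (most-significant first): 1C CD 28 BC CC C3 F1 14.
Big-endian stores the most-significant byte at the lowest address.
So the memory order matches the most-significant-first order: 1C CD 28 BC CC C3 F1 14.

1C CD 28 BC CC C3 F1 14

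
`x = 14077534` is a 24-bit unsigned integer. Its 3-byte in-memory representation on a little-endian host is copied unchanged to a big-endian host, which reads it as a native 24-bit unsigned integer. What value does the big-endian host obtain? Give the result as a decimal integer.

14077534 in 24-bit hexadecimal is 0xD6CE5E.
Stored little-endian, the bytes at ascending addresses are 5E CE D6.
Read back as big-endian, the last byte is least significant, giving 0x5ECED6.
0x5ECED6 = 6213334.

6213334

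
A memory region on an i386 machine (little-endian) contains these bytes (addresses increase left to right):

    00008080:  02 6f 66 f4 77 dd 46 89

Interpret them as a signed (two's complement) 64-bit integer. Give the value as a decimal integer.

Little-endian: lowest address holds the least-significant byte.
Reassemble most-significant byte first: 89 46 DD 77 F4 66 6F 02 → 0x8946DD77F4666F02.
Top bit is set, so as a signed 64-bit value this is 0x8946DD77F4666F02 − 2^64 = -8554906934872477950.

-8554906934872477950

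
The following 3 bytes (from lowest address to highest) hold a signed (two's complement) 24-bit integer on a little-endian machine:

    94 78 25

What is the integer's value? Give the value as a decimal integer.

Little-endian stores the least-significant byte at the lowest address.
Reassemble most-significant byte first: 25 78 94 → 0x257894.
0x257894 = 2455700.

2455700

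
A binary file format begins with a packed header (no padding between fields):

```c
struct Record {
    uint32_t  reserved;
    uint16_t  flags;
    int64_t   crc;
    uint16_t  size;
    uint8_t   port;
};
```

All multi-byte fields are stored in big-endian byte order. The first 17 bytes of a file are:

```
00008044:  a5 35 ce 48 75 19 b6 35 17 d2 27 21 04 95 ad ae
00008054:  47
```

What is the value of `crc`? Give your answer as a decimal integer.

`crc` follows `reserved` (4 B), `flags` (2 B), so it starts at offset 4 + 2 = 6 and occupies 8 bytes.
Bytes at offsets 6..13: B6 35 17 D2 27 21 04 95.
In big-endian order the high byte comes first in memory.
The bytes are already most-significant first: 0xB63517D227210495.
Top bit is set, so as a signed 64-bit value this is 0xB63517D227210495 − 2^64 = -5317317593673956203.

-5317317593673956203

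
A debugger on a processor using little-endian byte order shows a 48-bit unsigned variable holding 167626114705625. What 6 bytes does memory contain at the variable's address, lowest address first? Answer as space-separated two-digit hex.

D9 A8 05 7F 74 98

167626114705625 in hexadecimal, padded to 48 bits, is 0x98747F05A8D9.
Split into bytes (most-significant first): 98 74 7F 05 A8 D9.
Little-endian stores the least-significant byte at the lowest address.
So at ascending addresses the bytes are D9 A8 05 7F 74 98.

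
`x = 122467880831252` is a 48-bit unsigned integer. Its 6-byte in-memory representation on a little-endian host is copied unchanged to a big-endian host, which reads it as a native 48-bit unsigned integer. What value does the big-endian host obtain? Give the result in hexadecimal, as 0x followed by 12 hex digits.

0x14898846626F

122467880831252 in 48-bit hexadecimal is 0x6F6246888914.
Stored little-endian, the bytes at ascending addresses are 14 89 88 46 62 6F.
Read back as big-endian, the last byte is least significant, giving 0x14898846626F.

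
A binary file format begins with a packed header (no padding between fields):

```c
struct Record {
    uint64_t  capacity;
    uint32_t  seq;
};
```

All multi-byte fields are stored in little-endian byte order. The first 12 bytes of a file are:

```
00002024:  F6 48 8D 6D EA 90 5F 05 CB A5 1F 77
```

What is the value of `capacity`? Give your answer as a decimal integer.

387187429511874806

`capacity` is the first field, at byte offset 0, occupying 8 bytes.
Bytes at offsets 0..7: F6 48 8D 6D EA 90 5F 05.
Little-endian: lowest address holds the least-significant byte.
Reassemble most-significant byte first: 05 5F 90 EA 6D 8D 48 F6 → 0x055F90EA6D8D48F6.
0x055F90EA6D8D48F6 = 387187429511874806.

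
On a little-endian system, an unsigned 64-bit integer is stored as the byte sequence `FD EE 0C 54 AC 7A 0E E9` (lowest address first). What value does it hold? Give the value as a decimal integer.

Little-endian stores the least-significant byte at the lowest address.
Reassemble most-significant byte first: E9 0E 7A AC 54 0C EE FD → 0xE90E7AAC540CEEFD.
0xE90E7AAC540CEEFD = 16793494941074255613.

16793494941074255613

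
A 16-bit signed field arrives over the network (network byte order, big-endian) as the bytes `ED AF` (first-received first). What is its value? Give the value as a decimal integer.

Big-endian stores the most-significant byte at the lowest address.
The bytes are already most-significant first: 0xEDAF.
Top bit is set, so as a signed 16-bit value this is 0xEDAF − 2^16 = -4689.

-4689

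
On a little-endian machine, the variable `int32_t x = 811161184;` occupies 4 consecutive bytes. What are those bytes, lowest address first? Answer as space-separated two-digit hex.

60 56 59 30

811161184 in hexadecimal, padded to 32 bits, is 0x30595660.
Split into bytes (most-significant first): 30 59 56 60.
Little-endian: lowest address holds the least-significant byte.
So at ascending addresses the bytes are 60 56 59 30.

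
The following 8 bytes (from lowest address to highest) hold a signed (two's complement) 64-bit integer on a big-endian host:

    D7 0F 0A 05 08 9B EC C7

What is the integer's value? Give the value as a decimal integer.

-2950128214168834873

In big-endian order the high byte comes first in memory.
The bytes are already most-significant first: 0xD70F0A05089BECC7.
Top bit is set, so as a signed 64-bit value this is 0xD70F0A05089BECC7 − 2^64 = -2950128214168834873.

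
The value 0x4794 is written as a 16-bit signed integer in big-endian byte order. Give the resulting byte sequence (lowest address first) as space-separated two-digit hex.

47 94

Split into bytes (most-significant first): 47 94.
Big-endian: lowest address holds the most-significant byte.
So the memory order matches the most-significant-first order: 47 94.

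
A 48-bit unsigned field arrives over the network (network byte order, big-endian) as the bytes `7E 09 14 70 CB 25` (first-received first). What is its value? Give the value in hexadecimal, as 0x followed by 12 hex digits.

0x7E091470CB25

Big-endian stores the most-significant byte at the lowest address.
The bytes are already most-significant first: 0x7E091470CB25.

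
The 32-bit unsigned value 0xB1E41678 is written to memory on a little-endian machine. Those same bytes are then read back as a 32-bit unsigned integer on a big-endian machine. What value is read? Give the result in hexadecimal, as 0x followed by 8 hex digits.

0x7816E4B1

Stored little-endian, the bytes at ascending addresses are 78 16 E4 B1.
Read back as big-endian, the last byte is least significant, giving 0x7816E4B1.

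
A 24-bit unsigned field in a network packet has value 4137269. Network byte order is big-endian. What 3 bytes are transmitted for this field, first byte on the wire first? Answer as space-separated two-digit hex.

3F 21 35

4137269 in hexadecimal, padded to 24 bits, is 0x3F2135.
Split into bytes (most-significant first): 3F 21 35.
Big-endian stores the most-significant byte at the lowest address.
So the memory order matches the most-significant-first order: 3F 21 35.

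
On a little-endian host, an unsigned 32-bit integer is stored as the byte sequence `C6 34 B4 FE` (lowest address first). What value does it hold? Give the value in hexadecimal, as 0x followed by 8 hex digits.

0xFEB434C6

Little-endian: lowest address holds the least-significant byte.
Reassemble most-significant byte first: FE B4 34 C6 → 0xFEB434C6.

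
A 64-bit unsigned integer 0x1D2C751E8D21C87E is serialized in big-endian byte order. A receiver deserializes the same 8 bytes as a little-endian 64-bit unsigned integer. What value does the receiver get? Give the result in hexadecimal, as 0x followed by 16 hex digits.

0x7EC8218D1E752C1D

Stored big-endian, the bytes at ascending addresses are 1D 2C 75 1E 8D 21 C8 7E.
Read back as little-endian, the first byte is least significant, giving 0x7EC8218D1E752C1D.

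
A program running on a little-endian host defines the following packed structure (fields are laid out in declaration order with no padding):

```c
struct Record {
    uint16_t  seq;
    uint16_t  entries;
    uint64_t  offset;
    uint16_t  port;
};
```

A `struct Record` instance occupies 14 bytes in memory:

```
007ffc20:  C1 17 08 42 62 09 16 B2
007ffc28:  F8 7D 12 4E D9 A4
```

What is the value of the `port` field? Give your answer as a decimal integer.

`port` follows `seq` (2 B), `entries` (2 B), `offset` (8 B), so it starts at offset 2 + 2 + 8 = 12 and occupies 2 bytes.
Bytes at offsets 12..13: D9 A4.
Little-endian: lowest address holds the least-significant byte.
Reassemble most-significant byte first: A4 D9 → 0xA4D9.
0xA4D9 = 42201.

42201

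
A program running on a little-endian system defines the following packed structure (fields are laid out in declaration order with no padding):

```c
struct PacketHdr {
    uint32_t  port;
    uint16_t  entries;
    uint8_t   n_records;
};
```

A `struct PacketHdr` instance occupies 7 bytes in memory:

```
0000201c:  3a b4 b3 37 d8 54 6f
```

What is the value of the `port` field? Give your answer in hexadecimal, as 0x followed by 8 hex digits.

`port` is the first field, at byte offset 0, occupying 4 bytes.
Bytes at offsets 0..3: 3A B4 B3 37.
In little-endian order the low byte comes first in memory.
Reassemble most-significant byte first: 37 B3 B4 3A → 0x37B3B43A.

0x37B3B43A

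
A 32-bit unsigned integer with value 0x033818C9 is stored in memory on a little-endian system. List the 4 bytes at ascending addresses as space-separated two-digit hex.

Split into bytes (most-significant first): 03 38 18 C9.
In little-endian order the low byte comes first in memory.
So at ascending addresses the bytes are C9 18 38 03.

C9 18 38 03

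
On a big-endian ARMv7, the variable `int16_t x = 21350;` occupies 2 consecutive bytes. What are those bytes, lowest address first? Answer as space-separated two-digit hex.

21350 in hexadecimal, padded to 16 bits, is 0x5366.
Split into bytes (most-significant first): 53 66.
Big-endian stores the most-significant byte at the lowest address.
So the memory order matches the most-significant-first order: 53 66.

53 66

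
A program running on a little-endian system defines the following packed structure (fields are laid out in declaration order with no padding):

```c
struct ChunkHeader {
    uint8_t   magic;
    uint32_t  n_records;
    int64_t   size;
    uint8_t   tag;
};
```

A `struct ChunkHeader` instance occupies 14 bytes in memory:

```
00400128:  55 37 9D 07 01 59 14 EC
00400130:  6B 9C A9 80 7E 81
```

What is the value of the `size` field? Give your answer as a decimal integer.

9115472135088510041

`size` follows `magic` (1 B), `n_records` (4 B), so it starts at offset 1 + 4 = 5 and occupies 8 bytes.
Bytes at offsets 5..12: 59 14 EC 6B 9C A9 80 7E.
Little-endian: lowest address holds the least-significant byte.
Reassemble most-significant byte first: 7E 80 A9 9C 6B EC 14 59 → 0x7E80A99C6BEC1459.
0x7E80A99C6BEC1459 = 9115472135088510041.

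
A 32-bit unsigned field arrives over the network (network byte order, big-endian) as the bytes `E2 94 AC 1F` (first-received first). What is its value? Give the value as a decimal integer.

3801394207

Big-endian stores the most-significant byte at the lowest address.
The bytes are already most-significant first: 0xE294AC1F.
0xE294AC1F = 3801394207.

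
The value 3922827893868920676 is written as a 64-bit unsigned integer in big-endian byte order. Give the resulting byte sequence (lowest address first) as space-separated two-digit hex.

36 70 AF 2F 79 0C FF 64

3922827893868920676 in hexadecimal, padded to 64 bits, is 0x3670AF2F790CFF64.
Split into bytes (most-significant first): 36 70 AF 2F 79 0C FF 64.
Big-endian: lowest address holds the most-significant byte.
So the memory order matches the most-significant-first order: 36 70 AF 2F 79 0C FF 64.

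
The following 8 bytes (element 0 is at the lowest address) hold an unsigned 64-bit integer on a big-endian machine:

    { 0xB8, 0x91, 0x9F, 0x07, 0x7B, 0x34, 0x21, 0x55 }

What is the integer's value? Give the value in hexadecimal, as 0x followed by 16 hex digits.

0xB8919F077B342155

Big-endian: lowest address holds the most-significant byte.
The bytes are already most-significant first: 0xB8919F077B342155.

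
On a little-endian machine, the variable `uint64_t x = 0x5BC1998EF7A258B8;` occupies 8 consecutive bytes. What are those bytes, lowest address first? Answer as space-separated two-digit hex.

B8 58 A2 F7 8E 99 C1 5B

Split into bytes (most-significant first): 5B C1 99 8E F7 A2 58 B8.
In little-endian order the low byte comes first in memory.
So at ascending addresses the bytes are B8 58 A2 F7 8E 99 C1 5B.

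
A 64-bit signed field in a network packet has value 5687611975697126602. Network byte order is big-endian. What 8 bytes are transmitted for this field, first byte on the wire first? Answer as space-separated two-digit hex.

5687611975697126602 in hexadecimal, padded to 64 bits, is 0x4EEE74F527AF54CA.
Split into bytes (most-significant first): 4E EE 74 F5 27 AF 54 CA.
Big-endian stores the most-significant byte at the lowest address.
So the memory order matches the most-significant-first order: 4E EE 74 F5 27 AF 54 CA.

4E EE 74 F5 27 AF 54 CA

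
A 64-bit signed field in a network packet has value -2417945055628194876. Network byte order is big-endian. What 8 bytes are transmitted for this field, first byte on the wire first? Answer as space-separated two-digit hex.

DE 71 BB C8 60 DE 8B C4

Two's complement of -2417945055628194876 in 64 bits: 2417945055628194876 = 0x218E44379F21743C; invert → 0xDE71BBC860DE8BC3; add 1 → 0xDE71BBC860DE8BC4.
Split into bytes (most-significant first): DE 71 BB C8 60 DE 8B C4.
Big-endian stores the most-significant byte at the lowest address.
So the memory order matches the most-significant-first order: DE 71 BB C8 60 DE 8B C4.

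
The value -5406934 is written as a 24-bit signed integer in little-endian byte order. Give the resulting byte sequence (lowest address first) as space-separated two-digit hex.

2A 7F AD

Two's complement of -5406934 in 24 bits: 5406934 = 0x5280D6; invert → 0xAD7F29; add 1 → 0xAD7F2A.
Split into bytes (most-significant first): AD 7F 2A.
Little-endian stores the least-significant byte at the lowest address.
So at ascending addresses the bytes are 2A 7F AD.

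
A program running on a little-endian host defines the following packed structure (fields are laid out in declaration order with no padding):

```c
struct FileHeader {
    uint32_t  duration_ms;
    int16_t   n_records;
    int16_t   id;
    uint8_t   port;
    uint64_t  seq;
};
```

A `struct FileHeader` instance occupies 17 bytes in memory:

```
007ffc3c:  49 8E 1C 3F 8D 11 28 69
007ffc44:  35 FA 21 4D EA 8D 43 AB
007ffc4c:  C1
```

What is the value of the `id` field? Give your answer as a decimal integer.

26920

`id` follows `duration_ms` (4 B), `n_records` (2 B), so it starts at offset 4 + 2 = 6 and occupies 2 bytes.
Bytes at offsets 6..7: 28 69.
In little-endian order the low byte comes first in memory.
Reassemble most-significant byte first: 69 28 → 0x6928.
0x6928 = 26920.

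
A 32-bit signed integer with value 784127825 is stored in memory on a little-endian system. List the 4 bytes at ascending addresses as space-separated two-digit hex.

784127825 in hexadecimal, padded to 32 bits, is 0x2EBCD751.
Split into bytes (most-significant first): 2E BC D7 51.
Little-endian: lowest address holds the least-significant byte.
So at ascending addresses the bytes are 51 D7 BC 2E.

51 D7 BC 2E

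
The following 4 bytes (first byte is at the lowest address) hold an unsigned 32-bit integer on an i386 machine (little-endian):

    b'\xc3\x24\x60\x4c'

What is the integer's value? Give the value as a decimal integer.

In little-endian order the low byte comes first in memory.
Reassemble most-significant byte first: 4C 60 24 C3 → 0x4C6024C3.
0x4C6024C3 = 1281369283.

1281369283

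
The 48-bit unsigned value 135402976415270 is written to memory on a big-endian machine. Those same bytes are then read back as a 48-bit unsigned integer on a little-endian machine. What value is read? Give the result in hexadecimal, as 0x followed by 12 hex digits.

135402976415270 in 48-bit hexadecimal is 0x7B25F64F8E26.
Stored big-endian, the bytes at ascending addresses are 7B 25 F6 4F 8E 26.
Read back as little-endian, the first byte is least significant, giving 0x268E4FF6257B.

0x268E4FF6257B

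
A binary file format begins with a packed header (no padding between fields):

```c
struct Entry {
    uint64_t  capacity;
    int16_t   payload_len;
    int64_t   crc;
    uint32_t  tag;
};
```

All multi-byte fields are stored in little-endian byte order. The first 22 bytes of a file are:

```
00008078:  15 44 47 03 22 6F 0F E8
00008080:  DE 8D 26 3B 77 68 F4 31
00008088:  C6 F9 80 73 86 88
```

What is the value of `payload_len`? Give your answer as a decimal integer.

`payload_len` follows `capacity` (8 bytes), so it starts at byte offset 8 and occupies 2 bytes.
Bytes at offsets 8..9: DE 8D.
In little-endian order the low byte comes first in memory.
Reassemble most-significant byte first: 8D DE → 0x8DDE.
Top bit is set, so as a signed 16-bit value this is 0x8DDE − 2^16 = -29218.

-29218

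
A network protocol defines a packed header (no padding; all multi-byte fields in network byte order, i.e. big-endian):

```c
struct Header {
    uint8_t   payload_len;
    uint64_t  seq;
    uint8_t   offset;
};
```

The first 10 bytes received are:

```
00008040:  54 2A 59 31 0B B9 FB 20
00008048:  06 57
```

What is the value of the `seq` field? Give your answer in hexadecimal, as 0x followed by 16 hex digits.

`seq` follows `payload_len` (1 byte), so it starts at byte offset 1 and occupies 8 bytes.
Bytes at offsets 1..8: 2A 59 31 0B B9 FB 20 06.
Big-endian stores the most-significant byte at the lowest address.
The bytes are already most-significant first: 0x2A59310BB9FB2006.

0x2A59310BB9FB2006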